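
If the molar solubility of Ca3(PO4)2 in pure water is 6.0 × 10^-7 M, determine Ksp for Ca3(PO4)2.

Ca3(PO4)2(s) ⇌ 3 Ca^2+ + 2 PO4^3-
Let s = molar solubility. Then [Ca^2+] = 3s and [PO4^3-] = 2s.
Ksp = [Ca^2+]^3[PO4^3-]^2
Ksp = (3s)^3(2s)^2 = 108s^5
Ksp = 108 × (6.0 × 10^-7)^5 = 8.4 × 10^-30

Ksp ≈ 8.4 x 10^-30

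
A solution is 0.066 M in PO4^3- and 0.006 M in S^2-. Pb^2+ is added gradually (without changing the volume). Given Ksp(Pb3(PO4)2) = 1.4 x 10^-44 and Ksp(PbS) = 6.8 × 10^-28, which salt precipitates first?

PbS

Precipitation of each salt starts when its ion product equals its Ksp.
For Pb3(PO4)2: 1.4 x 10^-44 = (0.066)^2 × [Pb^2+]^3  ⇒  [Pb^2+] = 1.5 x 10^-14 M.
For PbS: 6.8 × 10^-28 = 0.006 × [Pb^2+]  ⇒  [Pb^2+] = 1.1 x 10^-25 M.
The salt with the lower threshold [Pb^2+] precipitates first: PbS.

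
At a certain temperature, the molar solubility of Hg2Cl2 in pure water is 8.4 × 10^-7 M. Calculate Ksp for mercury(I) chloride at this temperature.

Ksp = 2.4e-18

Hg2Cl2(s) <=> Hg2^2+ + 2 Cl^-
Let s = molar solubility. Then [Hg2^2+] = s and [Cl^-] = 2s.
Ksp = [Hg2^2+][Cl^-]^2
So Ksp = s × (2s)^2 = 4s^3
With s = 8.4 x 10^-7: Ksp = 2.4 × 10^-18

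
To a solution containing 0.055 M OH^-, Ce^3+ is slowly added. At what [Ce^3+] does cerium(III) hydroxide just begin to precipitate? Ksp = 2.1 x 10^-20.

[Ce^3+] = 1.3e-16 M

Ce(OH)3(s) ⇌ Ce^3+(aq) + 3 OH^-(aq)
Ksp = [Ce^3+][OH^-]^3
Precipitation begins when Q = Ksp. With [OH^-] = 0.055 M:
2.1 x 10^-20 = (0.055)^3 × [Ce^3+]
[Ce^3+] = (2.1 x 10^-20 / 1.66 x 10^-4) = 1.3 x 10^-16 M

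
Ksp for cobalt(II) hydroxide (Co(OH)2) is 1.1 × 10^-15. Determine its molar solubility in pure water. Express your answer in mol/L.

Co(OH)2(s) ⇌ Co^2+ + 2 OH^-
Ksp = [Co^2+][OH^-]^2
If s mol/L of Co(OH)2 dissolves, [Co^2+] = s and [OH^-] = 2s.
So Ksp = s × (2s)^2 = 4s^3
s = (1.1 × 10^-15 / 4)^(1/3) = 6.5 x 10^-6 M

s ≈ 6.5 x 10^-6 M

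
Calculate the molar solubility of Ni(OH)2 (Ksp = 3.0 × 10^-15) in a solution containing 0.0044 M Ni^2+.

4.1e-7 M

Ni(OH)2(s) ⇌ Ni^2+(aq) + 2 OH^-(aq)
Ksp = [Ni^2+][OH^-]^2
If s mol/L dissolves here, [Ni^2+] = 0.0044 + s ≈ 0.0044, [OH^-] = 2s (Ksp is small, so little additional dissolves).
Ksp ≈ 0.0044 × (2s)^2
s = 4.1 x 10^-7 M
Check: s = 4.1 x 10^-7 ≪ 0.0044, so the approximation is valid.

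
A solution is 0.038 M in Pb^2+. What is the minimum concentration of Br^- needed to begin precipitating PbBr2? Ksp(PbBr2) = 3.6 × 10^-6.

PbBr2(s) ⇌ Pb^2+(aq) + 2 Br^-(aq)
Ksp = [Pb^2+][Br^-]^2
Precipitation begins when Q = Ksp. With [Pb^2+] = 0.038 M:
3.6 × 10^-6 = (0.038) × [Br^-]^2
[Br^-] = (3.6 × 10^-6 / 3.8 × 10^-2)^(1/2) = 9.7 × 10^-3 M

[Br^-] = 9.7 x 10^-3 M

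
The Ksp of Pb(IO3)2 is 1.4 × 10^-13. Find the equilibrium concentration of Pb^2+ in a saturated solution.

3.3 × 10^-5 M

Pb(IO3)2(s) <=> Pb^2+(aq) + 2 IO3^-(aq)
Ksp = [Pb^2+][IO3^-]^2
With molar solubility s: [Pb^2+] = s, [IO3^-] = 2s.
Substituting: Ksp = s(2s)^2 = 4s^3
s = (1.4 × 10^-13 / 4)^(1/3) = 3.27 × 10^-5 M
[Pb^2+] = s = 3.3 x 10^-5 M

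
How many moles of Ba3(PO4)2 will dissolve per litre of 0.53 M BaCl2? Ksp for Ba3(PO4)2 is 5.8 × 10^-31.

Ba3(PO4)2(s) ⇌ 3 Ba^2+(aq) + 2 PO4^3-(aq)
Ksp = [Ba^2+]^3[PO4^3-]^2
Let s = moles of Ba3(PO4)2 that dissolve per litre. [Ba^2+] = 0.53 + 3s ≈ 0.53, [PO4^3-] = 2s (Ksp is small, so little additional dissolves).
Ksp ≈ (0.53)^3 × (2s)^2
s = 9.9 × 10^-16 M
Check: 3s = 3.0 × 10^-15 ≪ 0.53, so the approximation is valid.

9.9e-16 M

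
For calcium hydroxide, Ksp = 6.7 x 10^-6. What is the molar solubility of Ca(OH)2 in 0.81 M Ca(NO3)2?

s = 1.4 × 10^-3 M

Ca(OH)2(s) ⇌ Ca^2+ + 2 OH^-
Ksp = [Ca^2+][OH^-]^2
If s mol/L dissolves here, [Ca^2+] = 0.81 + s ≈ 0.81, [OH^-] = 2s (common-ion effect: Ca^2+ is already 0.81 M).
Ksp ≈ 0.81 × (2s)^2
s = 1.4 × 10^-3 M
Check: s = 1.4 x 10^-3 ≪ 0.81, so the approximation is valid.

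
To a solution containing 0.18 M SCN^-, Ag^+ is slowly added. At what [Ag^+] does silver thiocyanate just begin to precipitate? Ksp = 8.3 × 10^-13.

[Ag^+] ≈ 4.6e-12 M

AgSCN(s) ⇌ Ag^+(aq) + SCN^-(aq)
Ksp = [Ag^+][SCN^-]
Precipitation begins when Q = Ksp. With [SCN^-] = 0.18 M:
8.3 × 10^-13 = (0.18) × [Ag^+]
[Ag^+] = (8.3 × 10^-13 / 1.8 × 10^-1) = 4.6 x 10^-12 M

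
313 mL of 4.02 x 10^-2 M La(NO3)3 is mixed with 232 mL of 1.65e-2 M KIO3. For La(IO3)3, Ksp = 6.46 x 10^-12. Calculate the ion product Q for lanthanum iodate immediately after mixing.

Q = 8.00 × 10^-9

Total volume = 313 + 232 = 545 mL.
[La^3+] = 4.02 × 10^-2 × (313/545) = 2.309 × 10^-2 M
[IO3^-] = 1.65 × 10^-2 × (232/545) = 7.024 x 10^-3 M
La(IO3)3(s) ⇌ La^3+(aq) + 3 IO3^-(aq), so Q = [La^3+][IO3^-]^3
Q = (2.309 × 10^-2)(7.024 x 10^-3)^3 = 8.00 x 10^-9
Q > Ksp, so La(IO3)3 will precipitate.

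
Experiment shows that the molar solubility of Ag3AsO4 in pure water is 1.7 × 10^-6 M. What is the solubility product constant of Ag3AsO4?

Ksp = 2.3 × 10^-22

Ag3AsO4(s) <=> 3 Ag^+ + AsO4^3-
For each mole of Ag3AsO4 that dissolves: [Ag^+] = 3s, [AsO4^3-] = s.
Ksp = [Ag^+]^3[AsO4^3-]
Ksp = (3s)^3s = 27s^4
Ksp = 27 × (1.7 × 10^-6)^4 = 2.3 × 10^-22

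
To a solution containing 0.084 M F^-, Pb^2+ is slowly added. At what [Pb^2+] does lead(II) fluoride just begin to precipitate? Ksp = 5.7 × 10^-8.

[Pb^2+] ≈ 8.1e-6 M

PbF2(s) ⇌ Pb^2+(aq) + 2 F^-(aq)
Ksp = [Pb^2+][F^-]^2
Precipitation begins when Q = Ksp. With [F^-] = 0.084 M:
5.7 × 10^-8 = (0.084)^2 × [Pb^2+]
[Pb^2+] = (5.7 × 10^-8 / 7.06 x 10^-3) = 8.1 × 10^-6 M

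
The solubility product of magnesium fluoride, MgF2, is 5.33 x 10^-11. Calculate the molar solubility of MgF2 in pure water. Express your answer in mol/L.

MgF2(s) ⇌ Mg^2+(aq) + 2 F^-(aq)
Ksp = [Mg^2+][F^-]^2
With molar solubility s: [Mg^2+] = s, [F^-] = 2s.
So Ksp = s × (2s)^2 = 4s^3
s = (5.33 x 10^-11 / 4)^(1/3) = 2.37 x 10^-4 M

s = 2.37e-4 M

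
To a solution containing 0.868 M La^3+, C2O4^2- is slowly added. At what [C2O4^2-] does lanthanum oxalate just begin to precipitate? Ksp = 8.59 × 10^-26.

La2(C2O4)3(s) ⇌ 2 La^3+(aq) + 3 C2O4^2-(aq)
Ksp = [La^3+]^2[C2O4^2-]^3
Precipitation begins when Q = Ksp. With [La^3+] = 0.868 M:
8.59 × 10^-26 = (0.868)^2 × [C2O4^2-]^3
[C2O4^2-] = (8.59 × 10^-26 / 7.534 x 10^-1)^(1/3) = 4.85 x 10^-9 M

4.85e-9 M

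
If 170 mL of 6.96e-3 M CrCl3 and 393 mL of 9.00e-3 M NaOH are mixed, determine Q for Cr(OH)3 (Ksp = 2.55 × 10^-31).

Total volume = 170 + 393 = 563 mL.
[Cr^3+] = 6.96 × 10^-3 × (170/563) = 2.102 × 10^-3 M
[OH^-] = 9.00 x 10^-3 × (393/563) = 6.282 × 10^-3 M
Cr(OH)3(s) <=> Cr^3+ + 3 OH^-, so Q = [Cr^3+][OH^-]^3
Q = (2.102 × 10^-3)(6.282 × 10^-3)^3 = 5.21 × 10^-10
Q > Ksp, so Cr(OH)3 will precipitate.

5.21e-10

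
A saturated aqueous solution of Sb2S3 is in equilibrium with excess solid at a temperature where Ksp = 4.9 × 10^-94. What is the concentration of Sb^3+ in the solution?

Sb2S3(s) <=> 2 Sb^3+ + 3 S^2-
Ksp = [Sb^3+]^2[S^2-]^3
If s mol/L of Sb2S3 dissolves, [Sb^3+] = 2s and [S^2-] = 3s.
So Ksp = (2s)^2 × (3s)^3 = 108s^5
Solving, s = (4.9 × 10^-94/108)^(1/5) = 8.54 × 10^-20 M
[Sb^3+] = 2s = 1.7 × 10^-19 M

[Sb^3+] = 1.7 x 10^-19 M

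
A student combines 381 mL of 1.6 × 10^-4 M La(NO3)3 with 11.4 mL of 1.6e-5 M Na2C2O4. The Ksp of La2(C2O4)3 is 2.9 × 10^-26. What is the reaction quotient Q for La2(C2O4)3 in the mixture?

Total volume = 381 + 11.4 = 392.4 mL.
[La^3+] = 1.6 × 10^-4 × (381/392.4) = 1.55 x 10^-4 M
[C2O4^2-] = 1.6 × 10^-5 × (11.4/392.4) = 4.65 × 10^-7 M
La2(C2O4)3(s) ⇌ 2 La^3+ + 3 C2O4^2-, so Q = [La^3+]^2[C2O4^2-]^3
Q = (1.55 × 10^-4)^2(4.65 × 10^-7)^3 = 2.4 × 10^-27
Q < Ksp, so no precipitate of La2(C2O4)3 forms.

Q = 2.4 x 10^-27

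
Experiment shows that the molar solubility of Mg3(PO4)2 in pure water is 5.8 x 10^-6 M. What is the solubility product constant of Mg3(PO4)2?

Mg3(PO4)2(s) ⇌ 3 Mg^2+ + 2 PO4^3-
For each mole of Mg3(PO4)2 that dissolves: [Mg^2+] = 3s, [PO4^3-] = 2s.
Ksp = [Mg^2+]^3[PO4^3-]^2
Ksp = (3s)^3(2s)^2 = 108s^5
Ksp = 108 × (5.8 × 10^-6)^5 = 7.1 × 10^-25

7.1e-25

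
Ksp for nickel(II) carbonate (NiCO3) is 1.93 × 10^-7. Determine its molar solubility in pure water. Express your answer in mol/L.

NiCO3(s) ⇌ Ni^2+(aq) + CO3^2-(aq)
Ksp = [Ni^2+][CO3^2-]
For each mole of NiCO3 that dissolves: [Ni^2+] = s, [CO3^2-] = s.
Ksp = s × s = s^2
s = √(1.93 × 10^-7) = 4.39 x 10^-4 M

s = 4.39 × 10^-4 M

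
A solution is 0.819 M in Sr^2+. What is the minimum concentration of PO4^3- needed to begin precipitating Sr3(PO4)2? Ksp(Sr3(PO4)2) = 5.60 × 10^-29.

Sr3(PO4)2(s) ⇌ 3 Sr^2+ + 2 PO4^3-
Ksp = [Sr^2+]^3[PO4^3-]^2
Precipitation begins when Q = Ksp. With [Sr^2+] = 0.819 M:
5.60 × 10^-29 = (0.819)^3 × [PO4^3-]^2
[PO4^3-] = (5.60 × 10^-29 / 5.494 × 10^-1)^(1/2) = 1.01 x 10^-14 M

[PO4^3-] = 1.01 × 10^-14 M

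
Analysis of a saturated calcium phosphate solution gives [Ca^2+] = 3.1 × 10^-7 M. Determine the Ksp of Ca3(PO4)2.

Ksp = 1.3 x 10^-33

Ca3(PO4)2(s) ⇌ 3 Ca^2+(aq) + 2 PO4^3-(aq)
Stoichiometry gives [PO4^3-] = (2/3)[Ca^2+] = 2.07 × 10^-7 M.
Ksp = [Ca^2+]^3[PO4^3-]^2
Ksp = (3.1 × 10^-7)^3 × (2.07 × 10^-7)^2 = 1.3 × 10^-33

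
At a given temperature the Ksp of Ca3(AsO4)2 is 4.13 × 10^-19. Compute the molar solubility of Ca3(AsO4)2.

Ca3(AsO4)2(s) ⇌ 3 Ca^2+(aq) + 2 AsO4^3-(aq)
Ksp = [Ca^2+]^3[AsO4^3-]^2
For each mole of Ca3(AsO4)2 that dissolves: [Ca^2+] = 3s, [AsO4^3-] = 2s.
Ksp = (3s)^3(2s)^2 = 108s^5
Solving, s = (4.13 × 10^-19/108)^(1/5) = 8.25 × 10^-5 M

8.25e-5 M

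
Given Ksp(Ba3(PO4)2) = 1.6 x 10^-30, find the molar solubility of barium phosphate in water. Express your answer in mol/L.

Ba3(PO4)2(s) ⇌ 3 Ba^2+(aq) + 2 PO4^3-(aq)
Ksp = [Ba^2+]^3[PO4^3-]^2
If s mol/L of Ba3(PO4)2 dissolves, [Ba^2+] = 3s and [PO4^3-] = 2s.
Ksp = (3s)^3(2s)^2 = 108s^5
s = (1.6 x 10^-30 / 108)^(1/5) = 4.3 × 10^-7 M

s = 4.3 x 10^-7 M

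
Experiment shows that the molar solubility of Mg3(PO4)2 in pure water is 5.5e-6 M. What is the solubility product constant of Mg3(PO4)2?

Mg3(PO4)2(s) ⇌ 3 Mg^2+ + 2 PO4^3-
Let s = molar solubility. Then [Mg^2+] = 3s and [PO4^3-] = 2s.
Ksp = [Mg^2+]^3[PO4^3-]^2
Substituting: Ksp = (3s)^3(2s)^2 = 108s^5
With s = 5.5 x 10^-6: Ksp = 5.4 × 10^-25

Ksp = 5.4 × 10^-25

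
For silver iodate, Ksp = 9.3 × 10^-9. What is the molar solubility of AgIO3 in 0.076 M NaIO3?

AgIO3(s) ⇌ Ag^+ + IO3^-
Ksp = [Ag^+][IO3^-]
Let s = moles of AgIO3 that dissolve per litre. [Ag^+] = s, [IO3^-] = 0.076 + s ≈ 0.076 (common-ion effect: IO3^- is already 0.076 M).
Ksp ≈ s × 0.076
s = 1.2 × 10^-7 M
Check: s = 1.2 x 10^-7 ≪ 0.076, so the approximation is valid.

s ≈ 1.2e-7 M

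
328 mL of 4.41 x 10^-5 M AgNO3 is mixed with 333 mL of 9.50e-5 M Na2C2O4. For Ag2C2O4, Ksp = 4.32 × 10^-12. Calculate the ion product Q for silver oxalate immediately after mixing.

Total volume = 328 + 333 = 661 mL.
[Ag^+] = 4.41 × 10^-5 × (328/661) = 2.188 × 10^-5 M
[C2O4^2-] = 9.50 × 10^-5 × (333/661) = 4.786 x 10^-5 M
Ag2C2O4(s) ⇌ 2 Ag^+(aq) + C2O4^2-(aq), so Q = [Ag^+]^2[C2O4^2-]
Q = (2.188 x 10^-5)^2(4.786 × 10^-5) = 2.29 × 10^-14
Q < Ksp, so no precipitate of Ag2C2O4 forms.

Q = 2.29 × 10^-14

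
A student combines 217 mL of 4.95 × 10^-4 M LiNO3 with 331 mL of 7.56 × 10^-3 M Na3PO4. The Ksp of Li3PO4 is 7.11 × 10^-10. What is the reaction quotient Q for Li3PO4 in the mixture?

Q ≈ 3.44 x 10^-14

Total volume = 217 + 331 = 548 mL.
[Li^+] = 4.95 × 10^-4 × (217/548) = 1.960 x 10^-4 M
[PO4^3-] = 7.56 × 10^-3 × (331/548) = 4.566 x 10^-3 M
Li3PO4(s) ⇌ 3 Li^+(aq) + PO4^3-(aq), so Q = [Li^+]^3[PO4^3-]
Q = (1.960 x 10^-4)^3(4.566 × 10^-3) = 3.44 x 10^-14
Q < Ksp, so no precipitate of Li3PO4 forms.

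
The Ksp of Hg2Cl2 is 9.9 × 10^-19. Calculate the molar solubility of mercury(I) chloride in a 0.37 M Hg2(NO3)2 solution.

s = 8.2 × 10^-10 M

Hg2Cl2(s) <=> Hg2^2+(aq) + 2 Cl^-(aq)
Ksp = [Hg2^2+][Cl^-]^2
If s mol/L dissolves here, [Hg2^2+] = 0.37 + s ≈ 0.37, [Cl^-] = 2s (Ksp is small, so little additional dissolves).
Ksp ≈ 0.37 × (2s)^2
s = 8.2 × 10^-10 M
Check: s = 8.2 × 10^-10 ≪ 0.37, so the approximation is valid.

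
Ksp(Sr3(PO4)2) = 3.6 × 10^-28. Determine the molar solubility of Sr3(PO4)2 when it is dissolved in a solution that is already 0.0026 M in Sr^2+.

Sr3(PO4)2(s) ⇌ 3 Sr^2+ + 2 PO4^3-
Ksp = [Sr^2+]^3[PO4^3-]^2
If s mol/L dissolves here, [Sr^2+] = 0.0026 + 3s ≈ 0.0026, [PO4^3-] = 2s (since the Sr^2+ already present dominates).
Ksp ≈ (0.0026)^3 × (2s)^2
s = 7.2 x 10^-11 M
Check: 3s = 2.1 × 10^-10 ≪ 0.0026, so the approximation is valid.

s ≈ 7.2 × 10^-11 M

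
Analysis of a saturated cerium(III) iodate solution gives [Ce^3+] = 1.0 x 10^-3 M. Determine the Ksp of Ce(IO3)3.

2.7e-11

Ce(IO3)3(s) <=> Ce^3+(aq) + 3 IO3^-(aq)
Stoichiometry gives [IO3^-] = (3/1)[Ce^3+] = 3.00 × 10^-3 M.
Ksp = [Ce^3+][IO3^-]^3
Ksp = 1.0 x 10^-3 × (3.00 x 10^-3)^3 = 2.7 × 10^-11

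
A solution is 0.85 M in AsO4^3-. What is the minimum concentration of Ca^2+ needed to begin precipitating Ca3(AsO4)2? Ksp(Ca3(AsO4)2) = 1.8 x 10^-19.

Ca3(AsO4)2(s) ⇌ 3 Ca^2+ + 2 AsO4^3-
Ksp = [Ca^2+]^3[AsO4^3-]^2
Precipitation begins when Q = Ksp. With [AsO4^3-] = 0.85 M:
1.8 x 10^-19 = (0.85)^2 × [Ca^2+]^3
[Ca^2+] = (1.8 x 10^-19 / 7.23 x 10^-1)^(1/3) = 6.3 × 10^-7 M

[Ca^2+] ≈ 6.3 × 10^-7 M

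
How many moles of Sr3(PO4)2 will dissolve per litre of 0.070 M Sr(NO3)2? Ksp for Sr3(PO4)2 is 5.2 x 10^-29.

s ≈ 1.9 × 10^-13 M

Sr3(PO4)2(s) <=> 3 Sr^2+(aq) + 2 PO4^3-(aq)
Ksp = [Sr^2+]^3[PO4^3-]^2
If s mol/L dissolves here, [Sr^2+] = 0.070 + 3s ≈ 0.070, [PO4^3-] = 2s (since Sr^2+ from Sr(NO3)2 dominates).
Ksp ≈ (0.070)^3 × (2s)^2
s = 1.9 × 10^-13 M
Check: 3s = 5.8 x 10^-13 ≪ 0.070, so the approximation is valid.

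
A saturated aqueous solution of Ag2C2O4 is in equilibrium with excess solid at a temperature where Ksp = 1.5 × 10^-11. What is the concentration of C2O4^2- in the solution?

1.6 x 10^-4 M

Ag2C2O4(s) ⇌ 2 Ag^+ + C2O4^2-
Ksp = [Ag^+]^2[C2O4^2-]
With molar solubility s: [Ag^+] = 2s, [C2O4^2-] = s.
So Ksp = (2s)^2 × s = 4s^3
s = (1.5 × 10^-11 / 4)^(1/3) = 1.55 × 10^-4 M
[C2O4^2-] = s = 1.6 x 10^-4 M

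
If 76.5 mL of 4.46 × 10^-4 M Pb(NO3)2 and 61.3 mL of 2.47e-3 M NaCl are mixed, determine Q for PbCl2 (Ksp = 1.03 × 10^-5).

Q = 2.99 × 10^-10

Total volume = 76.5 + 61.3 = 137.8 mL.
[Pb^2+] = 4.46 × 10^-4 × (76.5/137.8) = 2.476 x 10^-4 M
[Cl^-] = 2.47 × 10^-3 × (61.3/137.8) = 1.099 × 10^-3 M
PbCl2(s) ⇌ Pb^2+(aq) + 2 Cl^-(aq), so Q = [Pb^2+][Cl^-]^2
Q = (2.476 x 10^-4)(1.099 x 10^-3)^2 = 2.99 x 10^-10
Q < Ksp, so no precipitate of PbCl2 forms.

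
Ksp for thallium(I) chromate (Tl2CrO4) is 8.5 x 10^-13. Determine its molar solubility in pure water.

6.0 × 10^-5 M

Tl2CrO4(s) ⇌ 2 Tl^+ + CrO4^2-
Ksp = [Tl^+]^2[CrO4^2-]
For each mole of Tl2CrO4 that dissolves: [Tl^+] = 2s, [CrO4^2-] = s.
Substituting: Ksp = (2s)^2s = 4s^3
s^3 = 8.5 x 10^-13 / 4, so s = 6.0 × 10^-5 M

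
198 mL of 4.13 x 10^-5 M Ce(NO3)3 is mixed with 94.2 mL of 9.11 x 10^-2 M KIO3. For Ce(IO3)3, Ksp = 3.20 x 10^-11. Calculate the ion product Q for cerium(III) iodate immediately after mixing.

Total volume = 198 + 94.2 = 292.2 mL.
[Ce^3+] = 4.13 × 10^-5 × (198/292.2) = 2.799 × 10^-5 M
[IO3^-] = 9.11 × 10^-2 × (94.2/292.2) = 2.937 × 10^-2 M
Ce(IO3)3(s) ⇌ Ce^3+(aq) + 3 IO3^-(aq), so Q = [Ce^3+][IO3^-]^3
Q = (2.799 x 10^-5)(2.937 x 10^-2)^3 = 7.09 × 10^-10
Q > Ksp, so Ce(IO3)3 will precipitate.

7.09 x 10^-10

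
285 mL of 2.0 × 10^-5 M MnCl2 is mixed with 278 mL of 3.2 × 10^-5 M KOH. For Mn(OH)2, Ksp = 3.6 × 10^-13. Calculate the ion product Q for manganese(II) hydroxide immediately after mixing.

Q = 2.5 × 10^-15

Total volume = 285 + 278 = 563 mL.
[Mn^2+] = 2.0 × 10^-5 × (285/563) = 1.01 × 10^-5 M
[OH^-] = 3.2 × 10^-5 × (278/563) = 1.58 x 10^-5 M
Mn(OH)2(s) ⇌ Mn^2+ + 2 OH^-, so Q = [Mn^2+][OH^-]^2
Q = (1.01 × 10^-5)(1.58 × 10^-5)^2 = 2.5 x 10^-15
Q < Ksp, so no precipitate of Mn(OH)2 forms.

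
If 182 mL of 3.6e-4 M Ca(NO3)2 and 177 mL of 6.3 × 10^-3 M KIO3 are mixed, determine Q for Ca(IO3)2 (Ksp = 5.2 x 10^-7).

Total volume = 182 + 177 = 359 mL.
[Ca^2+] = 3.6 × 10^-4 × (182/359) = 1.83 × 10^-4 M
[IO3^-] = 6.3 × 10^-3 × (177/359) = 3.11 × 10^-3 M
Ca(IO3)2(s) ⇌ Ca^2+(aq) + 2 IO3^-(aq), so Q = [Ca^2+][IO3^-]^2
Q = (1.83 × 10^-4)(3.11 × 10^-3)^2 = 1.8 x 10^-9
Q < Ksp, so no precipitate of Ca(IO3)2 forms.

1.8 × 10^-9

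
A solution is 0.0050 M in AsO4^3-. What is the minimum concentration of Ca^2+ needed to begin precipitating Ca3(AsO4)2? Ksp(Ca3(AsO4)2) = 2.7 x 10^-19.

2.2e-5 M

Ca3(AsO4)2(s) ⇌ 3 Ca^2+ + 2 AsO4^3-
Ksp = [Ca^2+]^3[AsO4^3-]^2
Precipitation begins when Q = Ksp. With [AsO4^3-] = 0.0050 M:
2.7 x 10^-19 = (0.0050)^2 × [Ca^2+]^3
[Ca^2+] = (2.7 x 10^-19 / 2.50 × 10^-5)^(1/3) = 2.2 x 10^-5 M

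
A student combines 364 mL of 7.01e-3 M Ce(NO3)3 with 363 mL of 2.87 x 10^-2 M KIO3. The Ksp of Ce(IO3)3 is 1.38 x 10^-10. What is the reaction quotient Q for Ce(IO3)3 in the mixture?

Q = 1.03 × 10^-8

Total volume = 364 + 363 = 727 mL.
[Ce^3+] = 7.01 × 10^-3 × (364/727) = 3.510 × 10^-3 M
[IO3^-] = 2.87 x 10^-2 × (363/727) = 1.433 × 10^-2 M
Ce(IO3)3(s) <=> Ce^3+ + 3 IO3^-, so Q = [Ce^3+][IO3^-]^3
Q = (3.510 × 10^-3)(1.433 × 10^-2)^3 = 1.03 × 10^-8
Q > Ksp, so Ce(IO3)3 will precipitate.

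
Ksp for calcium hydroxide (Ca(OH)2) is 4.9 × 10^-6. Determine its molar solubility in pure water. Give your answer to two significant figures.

Ca(OH)2(s) ⇌ Ca^2+(aq) + 2 OH^-(aq)
Ksp = [Ca^2+][OH^-]^2
If s mol/L of Ca(OH)2 dissolves, [Ca^2+] = s and [OH^-] = 2s.
Ksp = s(2s)^2 = 4s^3
s = (4.9 × 10^-6 / 4)^(1/3) = 1.1 × 10^-2 M

s ≈ 1.1 × 10^-2 M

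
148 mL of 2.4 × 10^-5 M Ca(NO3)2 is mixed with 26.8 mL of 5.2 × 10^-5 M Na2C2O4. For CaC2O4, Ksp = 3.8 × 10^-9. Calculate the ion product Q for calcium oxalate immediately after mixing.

Total volume = 148 + 26.8 = 174.8 mL.
[Ca^2+] = 2.4 × 10^-5 × (148/174.8) = 2.03 × 10^-5 M
[C2O4^2-] = 5.2 × 10^-5 × (26.8/174.8) = 7.97 × 10^-6 M
CaC2O4(s) ⇌ Ca^2+ + C2O4^2-, so Q = [Ca^2+][C2O4^2-]
Q = (2.03 × 10^-5)(7.97 × 10^-6) = 1.6 x 10^-10
Q < Ksp, so no precipitate of CaC2O4 forms.

Q = 1.6 × 10^-10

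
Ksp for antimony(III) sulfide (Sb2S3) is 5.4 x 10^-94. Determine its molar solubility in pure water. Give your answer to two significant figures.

Sb2S3(s) ⇌ 2 Sb^3+ + 3 S^2-
Ksp = [Sb^3+]^2[S^2-]^3
If s mol/L of Sb2S3 dissolves, [Sb^3+] = 2s and [S^2-] = 3s.
So Ksp = (2s)^2 × (3s)^3 = 108s^5
s^5 = 5.4 x 10^-94 / 108, so s = 8.7 × 10^-20 M

s = 8.7e-20 M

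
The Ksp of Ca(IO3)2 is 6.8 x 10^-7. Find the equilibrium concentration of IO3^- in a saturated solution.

Ca(IO3)2(s) ⇌ Ca^2+ + 2 IO3^-
Ksp = [Ca^2+][IO3^-]^2
For each mole of Ca(IO3)2 that dissolves: [Ca^2+] = s, [IO3^-] = 2s.
Substituting: Ksp = s(2s)^2 = 4s^3
s = (6.8 x 10^-7 / 4)^(1/3) = 5.54 x 10^-3 M
[IO3^-] = 2s = 1.1 × 10^-2 M

1.1 x 10^-2 M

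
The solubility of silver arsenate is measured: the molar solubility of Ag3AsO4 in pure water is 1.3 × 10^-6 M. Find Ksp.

7.7 × 10^-23

Ag3AsO4(s) ⇌ 3 Ag^+ + AsO4^3-
With molar solubility s: [Ag^+] = 3s, [AsO4^3-] = s.
Ksp = [Ag^+]^3[AsO4^3-]
Ksp = (3s)^3s = 27s^4
Ksp = 27 × (1.3 × 10^-6)^4 = 7.7 × 10^-23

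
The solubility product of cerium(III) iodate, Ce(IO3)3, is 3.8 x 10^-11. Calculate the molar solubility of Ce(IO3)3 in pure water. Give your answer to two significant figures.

s ≈ 1.1e-3 M

Ce(IO3)3(s) <=> Ce^3+ + 3 IO3^-
Ksp = [Ce^3+][IO3^-]^3
With molar solubility s: [Ce^3+] = s, [IO3^-] = 3s.
Ksp = s(3s)^3 = 27s^4
s = (3.8 x 10^-11 / 27)^(1/4) = 1.1 x 10^-3 M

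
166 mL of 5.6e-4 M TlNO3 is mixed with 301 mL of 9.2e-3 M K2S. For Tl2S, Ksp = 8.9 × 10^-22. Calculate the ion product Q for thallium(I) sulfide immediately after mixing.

Q = 2.3 × 10^-10

Total volume = 166 + 301 = 467 mL.
[Tl^+] = 5.6 × 10^-4 × (166/467) = 1.99 × 10^-4 M
[S^2-] = 9.2 x 10^-3 × (301/467) = 5.93 × 10^-3 M
Tl2S(s) ⇌ 2 Tl^+ + S^2-, so Q = [Tl^+]^2[S^2-]
Q = (1.99 x 10^-4)^2(5.93 x 10^-3) = 2.3 x 10^-10
Q > Ksp, so Tl2S will precipitate.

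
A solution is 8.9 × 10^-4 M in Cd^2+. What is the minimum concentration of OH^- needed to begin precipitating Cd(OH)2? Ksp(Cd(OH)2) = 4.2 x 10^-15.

[OH^-] ≈ 2.2e-6 M

Cd(OH)2(s) ⇌ Cd^2+(aq) + 2 OH^-(aq)
Ksp = [Cd^2+][OH^-]^2
Precipitation begins when Q = Ksp. With [Cd^2+] = 8.9 × 10^-4 M:
4.2 x 10^-15 = (8.9 × 10^-4) × [OH^-]^2
[OH^-] = (4.2 x 10^-15 / 8.9 × 10^-4)^(1/2) = 2.2 x 10^-6 M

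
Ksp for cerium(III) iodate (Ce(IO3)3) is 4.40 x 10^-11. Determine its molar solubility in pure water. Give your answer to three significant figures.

s = 1.13e-3 M

Ce(IO3)3(s) <=> Ce^3+(aq) + 3 IO3^-(aq)
Ksp = [Ce^3+][IO3^-]^3
For each mole of Ce(IO3)3 that dissolves: [Ce^3+] = s, [IO3^-] = 3s.
So Ksp = s × (3s)^3 = 27s^4
s^4 = 4.40 x 10^-11 / 27, so s = 1.13 × 10^-3 M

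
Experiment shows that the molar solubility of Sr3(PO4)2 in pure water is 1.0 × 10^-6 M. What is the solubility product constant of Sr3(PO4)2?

Sr3(PO4)2(s) ⇌ 3 Sr^2+ + 2 PO4^3-
If s mol/L of Sr3(PO4)2 dissolves, [Sr^2+] = 3s and [PO4^3-] = 2s.
Ksp = [Sr^2+]^3[PO4^3-]^2
So Ksp = (3s)^3 × (2s)^2 = 108s^5
With s = 1.0 x 10^-6: Ksp = 1.1 x 10^-28

Ksp ≈ 1.1e-28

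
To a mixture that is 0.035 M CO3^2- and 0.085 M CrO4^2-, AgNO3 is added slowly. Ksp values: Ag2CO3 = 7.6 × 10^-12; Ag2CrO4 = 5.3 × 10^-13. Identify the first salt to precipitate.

Ag2CrO4

Precipitation of each salt starts when its ion product equals its Ksp.
For Ag2CO3: 7.6 × 10^-12 = 0.035 × [Ag^+]^2  ⇒  [Ag^+] = 1.5 × 10^-5 M.
For Ag2CrO4: 5.3 × 10^-13 = 0.085 × [Ag^+]^2  ⇒  [Ag^+] = 2.5 × 10^-6 M.
The salt with the lower threshold [Ag^+] precipitates first: Ag2CrO4.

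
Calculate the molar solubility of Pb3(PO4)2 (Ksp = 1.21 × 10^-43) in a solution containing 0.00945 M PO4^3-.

Pb3(PO4)2(s) <=> 3 Pb^2+ + 2 PO4^3-
Ksp = [Pb^2+]^3[PO4^3-]^2
Let s be the molar solubility in this solution. [Pb^2+] = 3s, [PO4^3-] = 0.00945 + 2s ≈ 0.00945 (since the PO4^3- already present dominates).
Ksp ≈ (3s)^3 × (0.00945)^2
s = 3.69 × 10^-14 M
Check: 2s = 7.4 × 10^-14 ≪ 0.00945, so the approximation is valid.

3.69 × 10^-14 M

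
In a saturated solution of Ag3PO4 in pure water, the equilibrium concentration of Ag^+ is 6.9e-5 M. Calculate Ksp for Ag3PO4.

Ksp ≈ 7.6e-18

Ag3PO4(s) <=> 3 Ag^+ + PO4^3-
Stoichiometry gives [PO4^3-] = (1/3)[Ag^+] = 2.30 × 10^-5 M.
Ksp = [Ag^+]^3[PO4^3-]
Ksp = (6.9 × 10^-5)^3 × 2.30 × 10^-5 = 7.6 × 10^-18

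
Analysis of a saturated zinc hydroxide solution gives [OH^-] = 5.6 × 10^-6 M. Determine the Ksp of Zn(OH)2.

8.8e-17

Zn(OH)2(s) ⇌ Zn^2+(aq) + 2 OH^-(aq)
Stoichiometry gives [Zn^2+] = (1/2)[OH^-] = 2.80 × 10^-6 M.
Ksp = [Zn^2+][OH^-]^2
Ksp = 2.80 × 10^-6 × (5.6 × 10^-6)^2 = 8.8 × 10^-17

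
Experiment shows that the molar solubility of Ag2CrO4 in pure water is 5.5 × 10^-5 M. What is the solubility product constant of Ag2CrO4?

6.7 x 10^-13

Ag2CrO4(s) ⇌ 2 Ag^+ + CrO4^2-
If s mol/L of Ag2CrO4 dissolves, [Ag^+] = 2s and [CrO4^2-] = s.
Ksp = [Ag^+]^2[CrO4^2-]
Ksp = (2s)^2s = 4s^3
Ksp = 4 × (5.5 x 10^-5)^3 = 6.7 × 10^-13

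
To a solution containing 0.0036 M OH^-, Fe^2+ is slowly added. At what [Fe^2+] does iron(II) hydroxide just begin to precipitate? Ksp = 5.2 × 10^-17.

[Fe^2+] = 4.0 × 10^-12 M

Fe(OH)2(s) ⇌ Fe^2+ + 2 OH^-
Ksp = [Fe^2+][OH^-]^2
Precipitation begins when Q = Ksp. With [OH^-] = 0.0036 M:
5.2 × 10^-17 = (0.0036)^2 × [Fe^2+]
[Fe^2+] = (5.2 × 10^-17 / 1.30 x 10^-5) = 4.0 x 10^-12 M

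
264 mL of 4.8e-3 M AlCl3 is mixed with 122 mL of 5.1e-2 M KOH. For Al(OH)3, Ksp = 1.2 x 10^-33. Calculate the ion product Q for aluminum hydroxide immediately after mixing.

Q = 1.4 × 10^-8

Total volume = 264 + 122 = 386 mL.
[Al^3+] = 4.8 x 10^-3 × (264/386) = 3.28 × 10^-3 M
[OH^-] = 5.1 × 10^-2 × (122/386) = 1.61 × 10^-2 M
Al(OH)3(s) ⇌ Al^3+(aq) + 3 OH^-(aq), so Q = [Al^3+][OH^-]^3
Q = (3.28 × 10^-3)(1.61 × 10^-2)^3 = 1.4 x 10^-8
Q > Ksp, so Al(OH)3 will precipitate.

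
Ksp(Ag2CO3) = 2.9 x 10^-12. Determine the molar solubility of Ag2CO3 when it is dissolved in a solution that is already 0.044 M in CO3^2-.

s ≈ 4.1 × 10^-6 M

Ag2CO3(s) ⇌ 2 Ag^+(aq) + CO3^2-(aq)
Ksp = [Ag^+]^2[CO3^2-]
Let s = moles of Ag2CO3 that dissolve per litre. [Ag^+] = 2s, [CO3^2-] = 0.044 + s ≈ 0.044 (Ksp is small, so little additional dissolves).
Ksp ≈ (2s)^2 × 0.044
s = 4.1 × 10^-6 M
Check: s = 4.1 x 10^-6 ≪ 0.044, so the approximation is valid.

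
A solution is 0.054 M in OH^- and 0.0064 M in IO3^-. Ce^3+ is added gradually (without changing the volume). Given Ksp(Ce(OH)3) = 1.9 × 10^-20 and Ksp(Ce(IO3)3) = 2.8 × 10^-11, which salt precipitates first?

Ce(OH)3

Each salt begins to precipitate when Q = Ksp, i.e. when [Ce^3+] reaches its threshold.
For Ce(OH)3: 1.9 × 10^-20 = (0.054)^3 × [Ce^3+]  ⇒  [Ce^3+] = 1.2 × 10^-16 M.
For Ce(IO3)3: 2.8 × 10^-11 = (0.0064)^3 × [Ce^3+]  ⇒  [Ce^3+] = 1.1 × 10^-4 M.
The salt with the lower threshold [Ce^3+] precipitates first: Ce(OH)3.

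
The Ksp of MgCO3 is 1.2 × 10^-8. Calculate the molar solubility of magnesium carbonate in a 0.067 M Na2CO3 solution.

s = 1.8 × 10^-7 M

MgCO3(s) ⇌ Mg^2+(aq) + CO3^2-(aq)
Ksp = [Mg^2+][CO3^2-]
If s mol/L dissolves here, [Mg^2+] = s, [CO3^2-] = 0.067 + s ≈ 0.067 (since CO3^2- from Na2CO3 dominates).
Ksp ≈ s × 0.067
s = 1.8 × 10^-7 M
Check: s = 1.8 × 10^-7 ≪ 0.067, so the approximation is valid.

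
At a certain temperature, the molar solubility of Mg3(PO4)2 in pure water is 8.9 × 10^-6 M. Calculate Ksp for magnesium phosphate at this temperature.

Ksp = 6.0 × 10^-24

Mg3(PO4)2(s) ⇌ 3 Mg^2+(aq) + 2 PO4^3-(aq)
Let s = molar solubility. Then [Mg^2+] = 3s and [PO4^3-] = 2s.
Ksp = [Mg^2+]^3[PO4^3-]^2
Substituting: Ksp = (3s)^3(2s)^2 = 108s^5
With s = 8.9 x 10^-6: Ksp = 6.0 × 10^-24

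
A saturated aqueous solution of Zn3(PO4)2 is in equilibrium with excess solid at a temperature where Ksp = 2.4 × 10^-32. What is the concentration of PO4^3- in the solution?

[PO4^3-] ≈ 3.7 × 10^-7 M

Zn3(PO4)2(s) ⇌ 3 Zn^2+ + 2 PO4^3-
Ksp = [Zn^2+]^3[PO4^3-]^2
If s mol/L of Zn3(PO4)2 dissolves, [Zn^2+] = 3s and [PO4^3-] = 2s.
Substituting: Ksp = (3s)^3(2s)^2 = 108s^5
s^5 = 2.4 × 10^-32 / 108, so s = 1.86 × 10^-7 M
[PO4^3-] = 2s = 3.7 x 10^-7 M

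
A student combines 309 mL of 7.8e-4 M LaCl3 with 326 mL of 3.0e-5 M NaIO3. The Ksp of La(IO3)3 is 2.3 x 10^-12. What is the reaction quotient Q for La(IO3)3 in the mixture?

Q ≈ 1.4 × 10^-18

Total volume = 309 + 326 = 635 mL.
[La^3+] = 7.8 x 10^-4 × (309/635) = 3.80 x 10^-4 M
[IO3^-] = 3.0 x 10^-5 × (326/635) = 1.54 × 10^-5 M
La(IO3)3(s) ⇌ La^3+ + 3 IO3^-, so Q = [La^3+][IO3^-]^3
Q = (3.80 × 10^-4)(1.54 x 10^-5)^3 = 1.4 × 10^-18
Q < Ksp, so no precipitate of La(IO3)3 forms.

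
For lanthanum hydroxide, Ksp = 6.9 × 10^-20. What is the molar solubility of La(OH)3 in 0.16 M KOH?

1.7 × 10^-17 M

La(OH)3(s) ⇌ La^3+ + 3 OH^-
Ksp = [La^3+][OH^-]^3
Let s = moles of La(OH)3 that dissolve per litre. [La^3+] = s, [OH^-] = 0.16 + 3s ≈ 0.16 (Ksp is small, so little additional dissolves).
Ksp ≈ s × (0.16)^3
s = 1.7 × 10^-17 M
Check: 3s = 5.1 × 10^-17 ≪ 0.16, so the approximation is valid.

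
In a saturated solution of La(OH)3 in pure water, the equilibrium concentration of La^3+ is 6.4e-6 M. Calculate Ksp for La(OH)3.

Ksp = 4.5e-20

La(OH)3(s) <=> La^3+ + 3 OH^-
Stoichiometry gives [OH^-] = (3/1)[La^3+] = 1.92 x 10^-5 M.
Ksp = [La^3+][OH^-]^3
Ksp = 6.4 × 10^-6 × (1.92 × 10^-5)^3 = 4.5 × 10^-20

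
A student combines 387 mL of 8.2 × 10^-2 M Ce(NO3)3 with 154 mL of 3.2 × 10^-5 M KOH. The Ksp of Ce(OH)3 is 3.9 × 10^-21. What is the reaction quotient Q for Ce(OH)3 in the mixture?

Total volume = 387 + 154 = 541 mL.
[Ce^3+] = 8.2 × 10^-2 × (387/541) = 5.87 × 10^-2 M
[OH^-] = 3.2 x 10^-5 × (154/541) = 9.11 × 10^-6 M
Ce(OH)3(s) <=> Ce^3+(aq) + 3 OH^-(aq), so Q = [Ce^3+][OH^-]^3
Q = (5.87 × 10^-2)(9.11 x 10^-6)^3 = 4.4 x 10^-17
Q > Ksp, so Ce(OH)3 will precipitate.

4.4e-17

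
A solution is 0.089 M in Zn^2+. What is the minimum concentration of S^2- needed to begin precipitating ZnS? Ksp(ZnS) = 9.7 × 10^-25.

1.1e-23 M

ZnS(s) ⇌ Zn^2+ + S^2-
Ksp = [Zn^2+][S^2-]
Precipitation begins when Q = Ksp. With [Zn^2+] = 0.089 M:
9.7 × 10^-25 = (0.089) × [S^2-]
[S^2-] = (9.7 × 10^-25 / 8.9 × 10^-2) = 1.1 × 10^-23 M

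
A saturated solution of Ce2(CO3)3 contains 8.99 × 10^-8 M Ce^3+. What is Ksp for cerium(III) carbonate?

Ce2(CO3)3(s) <=> 2 Ce^3+(aq) + 3 CO3^2-(aq)
Stoichiometry gives [CO3^2-] = (3/2)[Ce^3+] = 1.349 x 10^-7 M.
Ksp = [Ce^3+]^2[CO3^2-]^3
Ksp = (8.99 × 10^-8)^2 × (1.349 x 10^-7)^3 = 1.98 × 10^-35

Ksp = 1.98 x 10^-35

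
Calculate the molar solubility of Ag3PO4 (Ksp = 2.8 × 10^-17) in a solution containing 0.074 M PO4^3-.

Ag3PO4(s) <=> 3 Ag^+ + PO4^3-
Ksp = [Ag^+]^3[PO4^3-]
Let s = moles of Ag3PO4 that dissolve per litre. [Ag^+] = 3s, [PO4^3-] = 0.074 + s ≈ 0.074 (since the PO4^3- already present dominates).
Ksp ≈ (3s)^3 × 0.074
s = 2.4 × 10^-6 M
Check: s = 2.4 × 10^-6 ≪ 0.074, so the approximation is valid.

s ≈ 2.4e-6 M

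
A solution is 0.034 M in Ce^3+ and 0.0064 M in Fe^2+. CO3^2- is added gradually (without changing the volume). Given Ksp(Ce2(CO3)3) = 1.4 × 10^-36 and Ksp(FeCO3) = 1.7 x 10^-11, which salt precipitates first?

Ce2(CO3)3

Precipitation of each salt starts when its ion product equals its Ksp.
For Ce2(CO3)3: 1.4 × 10^-36 = (0.034)^2 × [CO3^2-]^3  ⇒  [CO3^2-] = 1.1 × 10^-11 M.
For FeCO3: 1.7 x 10^-11 = 0.0064 × [CO3^2-]  ⇒  [CO3^2-] = 2.7 x 10^-9 M.
The salt with the lower threshold [CO3^2-] precipitates first: Ce2(CO3)3.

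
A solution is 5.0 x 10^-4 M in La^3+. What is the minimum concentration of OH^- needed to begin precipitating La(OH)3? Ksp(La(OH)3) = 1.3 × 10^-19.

6.4e-6 M

La(OH)3(s) <=> La^3+ + 3 OH^-
Ksp = [La^3+][OH^-]^3
Precipitation begins when Q = Ksp. With [La^3+] = 5.0 x 10^-4 M:
1.3 × 10^-19 = (5.0 x 10^-4) × [OH^-]^3
[OH^-] = (1.3 × 10^-19 / 5.0 × 10^-4)^(1/3) = 6.4 × 10^-6 M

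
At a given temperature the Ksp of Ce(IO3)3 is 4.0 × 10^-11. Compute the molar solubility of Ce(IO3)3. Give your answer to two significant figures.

1.1e-3 M

Ce(IO3)3(s) <=> Ce^3+(aq) + 3 IO3^-(aq)
Ksp = [Ce^3+][IO3^-]^3
Let s = molar solubility. Then [Ce^3+] = s and [IO3^-] = 3s.
Substituting: Ksp = s(3s)^3 = 27s^4
s = (4.0 × 10^-11 / 27)^(1/4) = 1.1 x 10^-3 M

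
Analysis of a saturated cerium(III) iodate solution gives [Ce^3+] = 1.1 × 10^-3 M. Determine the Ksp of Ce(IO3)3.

Ksp = 4.0 × 10^-11

Ce(IO3)3(s) ⇌ Ce^3+ + 3 IO3^-
Stoichiometry gives [IO3^-] = (3/1)[Ce^3+] = 3.30 x 10^-3 M.
Ksp = [Ce^3+][IO3^-]^3
Ksp = 1.1 x 10^-3 × (3.30 x 10^-3)^3 = 4.0 x 10^-11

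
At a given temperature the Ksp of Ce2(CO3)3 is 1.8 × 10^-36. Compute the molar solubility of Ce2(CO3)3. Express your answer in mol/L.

s ≈ 2.8 x 10^-8 M

Ce2(CO3)3(s) ⇌ 2 Ce^3+ + 3 CO3^2-
Ksp = [Ce^3+]^2[CO3^2-]^3
For each mole of Ce2(CO3)3 that dissolves: [Ce^3+] = 2s, [CO3^2-] = 3s.
So Ksp = (2s)^2 × (3s)^3 = 108s^5
Solving, s = (1.8 × 10^-36/108)^(1/5) = 2.8 × 10^-8 M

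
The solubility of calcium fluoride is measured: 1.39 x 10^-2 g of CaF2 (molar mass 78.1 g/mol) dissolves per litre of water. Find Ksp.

Ksp = 2.26 × 10^-11

Molar solubility s = (1.39 × 10^-2 g/L) / (78.1 g/mol) = 1.780 x 10^-4 M.
CaF2(s) ⇌ Ca^2+ + 2 F^-
Let s = molar solubility. Then [Ca^2+] = s and [F^-] = 2s.
Ksp = [Ca^2+][F^-]^2
Ksp = s(2s)^2 = 4s^3
With s = 1.780 × 10^-4: Ksp = 2.26 × 10^-11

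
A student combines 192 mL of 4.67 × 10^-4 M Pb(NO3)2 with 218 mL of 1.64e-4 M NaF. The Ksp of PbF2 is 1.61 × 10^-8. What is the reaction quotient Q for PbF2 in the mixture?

Q = 1.66e-12

Total volume = 192 + 218 = 410 mL.
[Pb^2+] = 4.67 × 10^-4 × (192/410) = 2.187 × 10^-4 M
[F^-] = 1.64 x 10^-4 × (218/410) = 8.720 x 10^-5 M
PbF2(s) ⇌ Pb^2+(aq) + 2 F^-(aq), so Q = [Pb^2+][F^-]^2
Q = (2.187 × 10^-4)(8.720 x 10^-5)^2 = 1.66 × 10^-12
Q < Ksp, so no precipitate of PbF2 forms.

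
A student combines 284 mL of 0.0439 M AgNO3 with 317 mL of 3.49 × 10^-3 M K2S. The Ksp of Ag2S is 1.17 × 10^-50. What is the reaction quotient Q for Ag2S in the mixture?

Q ≈ 7.92 × 10^-7

Total volume = 284 + 317 = 601 mL.
[Ag^+] = 4.39 × 10^-2 × (284/601) = 2.074 × 10^-2 M
[S^2-] = 3.49 x 10^-3 × (317/601) = 1.841 × 10^-3 M
Ag2S(s) ⇌ 2 Ag^+(aq) + S^2-(aq), so Q = [Ag^+]^2[S^2-]
Q = (2.074 × 10^-2)^2(1.841 × 10^-3) = 7.92 × 10^-7
Q > Ksp, so Ag2S will precipitate.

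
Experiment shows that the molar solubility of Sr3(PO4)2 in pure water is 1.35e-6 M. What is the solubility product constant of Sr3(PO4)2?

Ksp ≈ 4.84 x 10^-28

Sr3(PO4)2(s) ⇌ 3 Sr^2+ + 2 PO4^3-
Let s = molar solubility. Then [Sr^2+] = 3s and [PO4^3-] = 2s.
Ksp = [Sr^2+]^3[PO4^3-]^2
Ksp = (3s)^3(2s)^2 = 108s^5
Ksp = 108 × (1.35 x 10^-6)^5 = 4.84 x 10^-28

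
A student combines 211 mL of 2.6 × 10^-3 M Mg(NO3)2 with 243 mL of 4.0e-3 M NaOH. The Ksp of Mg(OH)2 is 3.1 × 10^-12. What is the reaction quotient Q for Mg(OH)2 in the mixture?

Total volume = 211 + 243 = 454 mL.
[Mg^2+] = 2.6 × 10^-3 × (211/454) = 1.21 × 10^-3 M
[OH^-] = 4.0 × 10^-3 × (243/454) = 2.14 × 10^-3 M
Mg(OH)2(s) ⇌ Mg^2+(aq) + 2 OH^-(aq), so Q = [Mg^2+][OH^-]^2
Q = (1.21 × 10^-3)(2.14 × 10^-3)^2 = 5.5 × 10^-9
Q > Ksp, so Mg(OH)2 will precipitate.

5.5e-9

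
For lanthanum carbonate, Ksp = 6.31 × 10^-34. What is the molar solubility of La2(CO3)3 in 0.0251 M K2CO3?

3.16e-15 M

La2(CO3)3(s) ⇌ 2 La^3+(aq) + 3 CO3^2-(aq)
Ksp = [La^3+]^2[CO3^2-]^3
Let s be the molar solubility in this solution. [La^3+] = 2s, [CO3^2-] = 0.0251 + 3s ≈ 0.0251 (since CO3^2- from K2CO3 dominates).
Ksp ≈ (2s)^2 × (0.0251)^3
s = 3.16 × 10^-15 M
Check: 3s = 9.5 × 10^-15 ≪ 0.0251, so the approximation is valid.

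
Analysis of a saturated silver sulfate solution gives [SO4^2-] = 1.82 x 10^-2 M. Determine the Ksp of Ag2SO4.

Ksp ≈ 2.41e-5

Ag2SO4(s) ⇌ 2 Ag^+(aq) + SO4^2-(aq)
Stoichiometry gives [Ag^+] = (2/1)[SO4^2-] = 3.640 x 10^-2 M.
Ksp = [Ag^+]^2[SO4^2-]
Ksp = (3.640 × 10^-2)^2 × 1.82 × 10^-2 = 2.41 × 10^-5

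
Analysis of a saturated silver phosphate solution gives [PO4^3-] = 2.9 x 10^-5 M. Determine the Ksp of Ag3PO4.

1.9e-17

Ag3PO4(s) ⇌ 3 Ag^+(aq) + PO4^3-(aq)
Stoichiometry gives [Ag^+] = (3/1)[PO4^3-] = 8.70 × 10^-5 M.
Ksp = [Ag^+]^3[PO4^3-]
Ksp = (8.70 x 10^-5)^3 × 2.9 × 10^-5 = 1.9 × 10^-17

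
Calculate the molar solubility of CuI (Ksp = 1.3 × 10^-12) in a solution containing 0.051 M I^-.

CuI(s) <=> Cu^+(aq) + I^-(aq)
Ksp = [Cu^+][I^-]
Let s = moles of CuI that dissolve per litre. [Cu^+] = s, [I^-] = 0.051 + s ≈ 0.051 (common-ion effect: I^- is already 0.051 M).
Ksp ≈ s × 0.051
s = 2.5 x 10^-11 M
Check: s = 2.5 x 10^-11 ≪ 0.051, so the approximation is valid.

s = 2.5 x 10^-11 M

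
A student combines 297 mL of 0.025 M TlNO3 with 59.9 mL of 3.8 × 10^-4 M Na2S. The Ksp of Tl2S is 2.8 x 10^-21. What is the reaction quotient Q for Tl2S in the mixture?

Q ≈ 2.8e-8

Total volume = 297 + 59.9 = 356.9 mL.
[Tl^+] = 2.5 × 10^-2 × (297/356.9) = 2.08 x 10^-2 M
[S^2-] = 3.8 × 10^-4 × (59.9/356.9) = 6.38 × 10^-5 M
Tl2S(s) ⇌ 2 Tl^+(aq) + S^2-(aq), so Q = [Tl^+]^2[S^2-]
Q = (2.08 × 10^-2)^2(6.38 × 10^-5) = 2.8 x 10^-8
Q > Ksp, so Tl2S will precipitate.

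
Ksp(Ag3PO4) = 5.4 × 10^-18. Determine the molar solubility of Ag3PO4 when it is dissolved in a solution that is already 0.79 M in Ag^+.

1.1 × 10^-17 M

Ag3PO4(s) ⇌ 3 Ag^+(aq) + PO4^3-(aq)
Ksp = [Ag^+]^3[PO4^3-]
If s mol/L dissolves here, [Ag^+] = 0.79 + 3s ≈ 0.79, [PO4^3-] = s (Ksp is small, so little additional dissolves).
Ksp ≈ (0.79)^3 × s
s = 1.1 × 10^-17 M
Check: 3s = 3.3 x 10^-17 ≪ 0.79, so the approximation is valid.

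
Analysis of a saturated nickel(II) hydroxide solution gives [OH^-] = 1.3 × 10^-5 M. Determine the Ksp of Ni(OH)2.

Ksp = 1.1e-15

Ni(OH)2(s) ⇌ Ni^2+(aq) + 2 OH^-(aq)
Stoichiometry gives [Ni^2+] = (1/2)[OH^-] = 6.50 x 10^-6 M.
Ksp = [Ni^2+][OH^-]^2
Ksp = 6.50 x 10^-6 × (1.3 × 10^-5)^2 = 1.1 × 10^-15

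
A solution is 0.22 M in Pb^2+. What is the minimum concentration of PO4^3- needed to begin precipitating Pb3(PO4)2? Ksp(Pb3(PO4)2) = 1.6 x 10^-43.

Pb3(PO4)2(s) ⇌ 3 Pb^2+ + 2 PO4^3-
Ksp = [Pb^2+]^3[PO4^3-]^2
Precipitation begins when Q = Ksp. With [Pb^2+] = 0.22 M:
1.6 x 10^-43 = (0.22)^3 × [PO4^3-]^2
[PO4^3-] = (1.6 x 10^-43 / 1.06 × 10^-2)^(1/2) = 3.9 × 10^-21 M

[PO4^3-] ≈ 3.9 × 10^-21 M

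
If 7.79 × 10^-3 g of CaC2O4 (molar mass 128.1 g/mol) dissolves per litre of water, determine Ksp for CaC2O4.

Molar solubility s = (7.79 x 10^-3 g/L) / (128.1 g/mol) = 6.081 × 10^-5 M.
CaC2O4(s) <=> Ca^2+(aq) + C2O4^2-(aq)
Let s = molar solubility. Then [Ca^2+] = s and [C2O4^2-] = s.
Ksp = [Ca^2+][C2O4^2-]
Ksp = (s)(s) = s^2
With s = 6.081 × 10^-5: Ksp = 3.70 x 10^-9

3.70 × 10^-9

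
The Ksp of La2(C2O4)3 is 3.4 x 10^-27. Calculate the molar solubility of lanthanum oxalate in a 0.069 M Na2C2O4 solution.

s = 1.6e-12 M

La2(C2O4)3(s) <=> 2 La^3+(aq) + 3 C2O4^2-(aq)
Ksp = [La^3+]^2[C2O4^2-]^3
If s mol/L dissolves here, [La^3+] = 2s, [C2O4^2-] = 0.069 + 3s ≈ 0.069 (Ksp is small, so little additional dissolves).
Ksp ≈ (2s)^2 × (0.069)^3
s = 1.6 × 10^-12 M
Check: 3s = 4.8 x 10^-12 ≪ 0.069, so the approximation is valid.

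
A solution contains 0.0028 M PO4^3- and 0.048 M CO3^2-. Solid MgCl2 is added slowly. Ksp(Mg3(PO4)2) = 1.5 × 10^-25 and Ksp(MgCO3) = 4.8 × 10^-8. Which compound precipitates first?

Each salt begins to precipitate when Q = Ksp, i.e. when [Mg^2+] reaches its threshold.
For Mg3(PO4)2: 1.5 × 10^-25 = (0.0028)^2 × [Mg^2+]^3  ⇒  [Mg^2+] = 2.7 x 10^-7 M.
For MgCO3: 4.8 × 10^-8 = 0.048 × [Mg^2+]  ⇒  [Mg^2+] = 1.0 × 10^-6 M.
The salt with the lower threshold [Mg^2+] precipitates first: Mg3(PO4)2.

Mg3(PO4)2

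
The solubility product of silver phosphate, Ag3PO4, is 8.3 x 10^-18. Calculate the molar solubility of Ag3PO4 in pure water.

s = 2.4 × 10^-5 M

Ag3PO4(s) ⇌ 3 Ag^+(aq) + PO4^3-(aq)
Ksp = [Ag^+]^3[PO4^3-]
If s mol/L of Ag3PO4 dissolves, [Ag^+] = 3s and [PO4^3-] = s.
So Ksp = (3s)^3 × s = 27s^4
s = (8.3 x 10^-18 / 27)^(1/4) = 2.4 × 10^-5 M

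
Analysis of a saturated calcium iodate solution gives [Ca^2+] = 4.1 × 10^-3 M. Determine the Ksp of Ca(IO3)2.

Ksp = 2.8 × 10^-7

Ca(IO3)2(s) ⇌ Ca^2+(aq) + 2 IO3^-(aq)
Stoichiometry gives [IO3^-] = (2/1)[Ca^2+] = 8.20 x 10^-3 M.
Ksp = [Ca^2+][IO3^-]^2
Ksp = 4.1 x 10^-3 × (8.20 × 10^-3)^2 = 2.8 × 10^-7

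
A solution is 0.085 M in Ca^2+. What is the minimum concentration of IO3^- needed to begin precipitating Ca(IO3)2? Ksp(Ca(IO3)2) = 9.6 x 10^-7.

Ca(IO3)2(s) ⇌ Ca^2+(aq) + 2 IO3^-(aq)
Ksp = [Ca^2+][IO3^-]^2
Precipitation begins when Q = Ksp. With [Ca^2+] = 0.085 M:
9.6 x 10^-7 = (0.085) × [IO3^-]^2
[IO3^-] = (9.6 x 10^-7 / 8.5 × 10^-2)^(1/2) = 3.4 × 10^-3 M

[IO3^-] = 3.4 x 10^-3 M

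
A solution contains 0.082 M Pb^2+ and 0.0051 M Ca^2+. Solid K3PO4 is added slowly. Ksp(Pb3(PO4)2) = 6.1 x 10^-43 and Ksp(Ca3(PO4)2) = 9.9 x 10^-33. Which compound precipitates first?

Pb3(PO4)2

Each salt begins to precipitate when Q = Ksp, i.e. when [PO4^3-] reaches its threshold.
For Pb3(PO4)2: 6.1 x 10^-43 = (0.082)^3 × [PO4^3-]^2  ⇒  [PO4^3-] = 3.3 x 10^-20 M.
For Ca3(PO4)2: 9.9 x 10^-33 = (0.0051)^3 × [PO4^3-]^2  ⇒  [PO4^3-] = 2.7 × 10^-13 M.
The salt with the lower threshold [PO4^3-] precipitates first: Pb3(PO4)2.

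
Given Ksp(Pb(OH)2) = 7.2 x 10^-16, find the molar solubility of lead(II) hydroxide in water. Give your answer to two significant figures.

5.6e-6 M

Pb(OH)2(s) <=> Pb^2+(aq) + 2 OH^-(aq)
Ksp = [Pb^2+][OH^-]^2
For each mole of Pb(OH)2 that dissolves: [Pb^2+] = s, [OH^-] = 2s.
Substituting: Ksp = s(2s)^2 = 4s^3
s = (7.2 x 10^-16 / 4)^(1/3) = 5.6 x 10^-6 M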